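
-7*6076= - 42532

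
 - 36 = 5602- 5638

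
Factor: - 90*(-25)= 2250=2^1*3^2*5^3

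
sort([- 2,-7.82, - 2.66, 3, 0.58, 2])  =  [ - 7.82, - 2.66, - 2, 0.58,2,3 ]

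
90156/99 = 2732/3 = 910.67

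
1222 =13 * 94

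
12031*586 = 7050166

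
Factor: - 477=-3^2*53^1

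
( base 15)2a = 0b101000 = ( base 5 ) 130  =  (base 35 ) 15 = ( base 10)40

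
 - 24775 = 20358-45133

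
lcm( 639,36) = 2556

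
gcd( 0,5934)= 5934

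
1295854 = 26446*49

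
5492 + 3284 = 8776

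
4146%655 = 216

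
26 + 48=74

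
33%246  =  33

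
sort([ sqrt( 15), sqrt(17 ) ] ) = [ sqrt( 15), sqrt ( 17 )]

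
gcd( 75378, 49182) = 6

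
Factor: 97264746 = 2^1*3^3*23^1*71^1*1103^1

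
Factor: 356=2^2*89^1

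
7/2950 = 7/2950 = 0.00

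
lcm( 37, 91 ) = 3367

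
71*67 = 4757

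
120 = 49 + 71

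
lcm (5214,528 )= 41712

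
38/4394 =19/2197  =  0.01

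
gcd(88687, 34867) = 1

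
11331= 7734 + 3597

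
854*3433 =2931782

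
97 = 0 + 97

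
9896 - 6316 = 3580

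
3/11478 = 1/3826 = 0.00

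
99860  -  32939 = 66921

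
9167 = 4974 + 4193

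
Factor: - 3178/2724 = -7/6 = -2^ ( - 1)*3^( - 1)*7^1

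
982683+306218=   1288901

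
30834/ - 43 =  - 30834/43= -717.07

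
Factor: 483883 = 483883^1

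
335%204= 131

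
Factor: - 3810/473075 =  - 6/745 = - 2^1*3^1*5^( - 1)*149^( - 1 ) 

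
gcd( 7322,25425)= 1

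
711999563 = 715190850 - 3191287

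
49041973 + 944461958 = 993503931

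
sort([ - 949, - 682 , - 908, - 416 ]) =[ - 949,-908, -682,  -  416 ] 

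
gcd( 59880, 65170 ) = 10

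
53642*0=0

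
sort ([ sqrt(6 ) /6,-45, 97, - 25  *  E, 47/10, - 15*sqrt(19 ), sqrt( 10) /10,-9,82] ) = [ - 25*E,  -  15 *sqrt( 19 ) ,  -  45, - 9,  sqrt( 10)/10, sqrt( 6 ) /6, 47/10,82,97]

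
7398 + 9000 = 16398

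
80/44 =20/11 =1.82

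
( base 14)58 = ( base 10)78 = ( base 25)33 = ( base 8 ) 116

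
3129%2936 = 193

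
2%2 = 0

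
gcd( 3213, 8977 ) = 1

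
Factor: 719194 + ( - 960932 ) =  - 241738 =- 2^1 * 7^1*31^1*557^1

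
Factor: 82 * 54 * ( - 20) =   -  88560 = - 2^4*3^3*5^1* 41^1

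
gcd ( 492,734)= 2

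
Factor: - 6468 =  - 2^2*3^1*7^2*11^1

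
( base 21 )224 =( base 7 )2464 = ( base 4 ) 32200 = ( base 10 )928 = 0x3a0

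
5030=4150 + 880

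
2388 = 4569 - 2181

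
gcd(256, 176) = 16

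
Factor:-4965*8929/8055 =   -  3^ ( - 1)*179^(-1 )* 331^1*8929^1  =  - 2955499/537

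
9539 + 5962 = 15501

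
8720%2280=1880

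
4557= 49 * 93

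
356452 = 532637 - 176185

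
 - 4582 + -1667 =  -6249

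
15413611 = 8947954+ 6465657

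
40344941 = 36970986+3373955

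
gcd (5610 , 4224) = 66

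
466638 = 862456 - 395818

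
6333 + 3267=9600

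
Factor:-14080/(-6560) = 88/41= 2^3*11^1 * 41^(-1 ) 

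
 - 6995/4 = -1749 + 1/4 = - 1748.75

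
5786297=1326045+4460252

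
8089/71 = 113 + 66/71 = 113.93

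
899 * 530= 476470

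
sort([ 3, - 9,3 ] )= [ - 9,3,  3]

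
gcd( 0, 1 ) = 1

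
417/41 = 10 + 7/41 = 10.17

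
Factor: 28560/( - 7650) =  - 2^3*3^(-1 )*5^( - 1)*7^1 = -56/15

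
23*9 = 207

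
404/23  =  404/23 = 17.57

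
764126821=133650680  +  630476141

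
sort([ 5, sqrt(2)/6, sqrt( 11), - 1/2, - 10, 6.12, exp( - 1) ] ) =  [ - 10, - 1/2,sqrt( 2)/6, exp( - 1) , sqrt (11 ), 5, 6.12]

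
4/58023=4/58023 = 0.00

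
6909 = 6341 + 568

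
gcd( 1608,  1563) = 3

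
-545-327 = -872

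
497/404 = 1 + 93/404  =  1.23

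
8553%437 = 250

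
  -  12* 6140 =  - 73680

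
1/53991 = 1/53991 = 0.00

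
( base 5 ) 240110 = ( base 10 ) 8780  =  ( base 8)21114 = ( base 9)13035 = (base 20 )11J0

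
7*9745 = 68215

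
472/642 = 236/321 = 0.74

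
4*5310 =21240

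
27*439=11853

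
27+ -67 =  -40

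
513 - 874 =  - 361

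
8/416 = 1/52  =  0.02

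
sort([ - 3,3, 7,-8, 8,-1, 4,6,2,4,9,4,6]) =[ - 8, - 3,  -  1,2, 3, 4,4,4,6, 6,7,8,9]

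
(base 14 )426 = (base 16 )332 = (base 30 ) r8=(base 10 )818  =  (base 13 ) 4ac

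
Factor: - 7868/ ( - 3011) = 2^2*7^1*281^1*3011^(- 1) 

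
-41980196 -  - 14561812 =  - 27418384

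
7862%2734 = 2394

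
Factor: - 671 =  -11^1*61^1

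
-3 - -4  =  1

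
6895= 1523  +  5372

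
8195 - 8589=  - 394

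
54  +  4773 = 4827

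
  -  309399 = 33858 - 343257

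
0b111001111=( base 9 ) 564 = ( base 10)463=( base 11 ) 391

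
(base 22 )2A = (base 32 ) 1m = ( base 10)54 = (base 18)30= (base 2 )110110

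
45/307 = 45/307 =0.15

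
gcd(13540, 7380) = 20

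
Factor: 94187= 97^1*971^1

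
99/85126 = 99/85126 = 0.00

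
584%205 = 174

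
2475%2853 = 2475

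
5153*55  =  283415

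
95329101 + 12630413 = 107959514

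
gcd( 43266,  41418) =6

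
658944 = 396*1664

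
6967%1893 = 1288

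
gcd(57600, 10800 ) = 3600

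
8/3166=4/1583 = 0.00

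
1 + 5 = 6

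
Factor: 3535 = 5^1*7^1*101^1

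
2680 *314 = 841520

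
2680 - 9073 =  - 6393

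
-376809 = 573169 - 949978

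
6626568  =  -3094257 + 9720825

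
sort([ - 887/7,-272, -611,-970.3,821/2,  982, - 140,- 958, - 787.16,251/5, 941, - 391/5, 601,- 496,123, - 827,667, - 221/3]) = [ -970.3, - 958,-827, - 787.16,-611, - 496, - 272, - 140, - 887/7,- 391/5, - 221/3, 251/5,123, 821/2,601, 667,941,982] 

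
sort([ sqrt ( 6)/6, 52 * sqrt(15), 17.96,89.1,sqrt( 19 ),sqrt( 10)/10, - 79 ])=[ - 79,  sqrt( 10 )/10, sqrt(6)/6 , sqrt ( 19 ), 17.96,89.1,52*sqrt ( 15 )] 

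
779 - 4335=-3556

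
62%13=10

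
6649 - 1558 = 5091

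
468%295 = 173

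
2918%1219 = 480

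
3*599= 1797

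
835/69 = 835/69 = 12.10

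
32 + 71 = 103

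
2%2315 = 2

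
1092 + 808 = 1900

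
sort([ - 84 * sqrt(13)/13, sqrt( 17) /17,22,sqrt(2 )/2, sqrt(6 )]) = [ - 84*sqrt(13)/13, sqrt( 17 )/17, sqrt(2) /2, sqrt( 6), 22]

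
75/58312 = 75/58312 =0.00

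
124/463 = 124/463  =  0.27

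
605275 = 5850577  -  5245302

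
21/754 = 21/754 = 0.03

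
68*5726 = 389368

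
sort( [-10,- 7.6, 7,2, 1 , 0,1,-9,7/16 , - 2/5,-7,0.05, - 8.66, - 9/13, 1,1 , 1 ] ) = [- 10, - 9,-8.66,-7.6,-7, - 9/13, - 2/5, 0, 0.05,7/16, 1,1, 1,  1 , 1, 2 , 7 ] 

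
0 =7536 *0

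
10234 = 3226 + 7008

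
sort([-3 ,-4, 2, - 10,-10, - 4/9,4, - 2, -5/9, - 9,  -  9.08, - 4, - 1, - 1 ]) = [ -10, - 10,  -  9.08, - 9,- 4, - 4, -3, - 2,-1, - 1, -5/9,- 4/9,2,4 ] 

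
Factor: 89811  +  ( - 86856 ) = 3^1 * 5^1 * 197^1 = 2955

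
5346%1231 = 422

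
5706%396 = 162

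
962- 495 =467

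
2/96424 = 1/48212= 0.00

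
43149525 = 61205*705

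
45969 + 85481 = 131450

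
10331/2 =5165 + 1/2 = 5165.50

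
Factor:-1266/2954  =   - 3/7 =-3^1*7^( - 1) 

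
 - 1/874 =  - 1 + 873/874 = - 0.00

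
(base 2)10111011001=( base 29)1MI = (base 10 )1497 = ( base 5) 21442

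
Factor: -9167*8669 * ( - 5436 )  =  2^2*3^2*89^1*103^1*151^1*8669^1 = 431991978228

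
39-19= 20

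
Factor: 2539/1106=2^(-1 )*7^(-1)*79^( - 1 )*2539^1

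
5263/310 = 16 + 303/310 = 16.98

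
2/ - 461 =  - 2/461  =  - 0.00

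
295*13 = 3835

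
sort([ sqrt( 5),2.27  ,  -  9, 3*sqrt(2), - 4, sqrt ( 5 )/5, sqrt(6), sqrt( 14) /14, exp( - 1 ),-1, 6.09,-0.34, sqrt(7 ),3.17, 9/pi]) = [ - 9,-4,  -  1, -0.34,sqrt(  14)/14,exp ( - 1), sqrt( 5 )/5,  sqrt(5 ),2.27,sqrt(6),sqrt ( 7), 9/pi,3.17, 3*sqrt( 2), 6.09] 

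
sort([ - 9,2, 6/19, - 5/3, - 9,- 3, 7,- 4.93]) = [- 9, - 9, - 4.93, - 3, - 5/3, 6/19, 2,7] 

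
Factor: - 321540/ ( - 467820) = 233/339 = 3^( - 1)*113^( - 1)*233^1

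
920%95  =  65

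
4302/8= 537  +  3/4  =  537.75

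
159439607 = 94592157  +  64847450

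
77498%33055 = 11388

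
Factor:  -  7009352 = - 2^3 * 7^2*17881^1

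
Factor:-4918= - 2^1*  2459^1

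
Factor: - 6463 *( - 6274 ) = 2^1*23^1 * 281^1*3137^1 = 40548862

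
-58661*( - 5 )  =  293305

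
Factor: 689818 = 2^1 * 344909^1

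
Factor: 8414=2^1*7^1*601^1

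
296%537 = 296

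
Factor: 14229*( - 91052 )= - 1295578908 = - 2^2*3^3*13^1*17^2 * 31^1*103^1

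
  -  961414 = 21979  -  983393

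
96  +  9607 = 9703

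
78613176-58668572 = 19944604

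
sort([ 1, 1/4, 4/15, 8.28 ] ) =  [ 1/4,4/15, 1, 8.28]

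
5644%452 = 220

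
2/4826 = 1/2413 = 0.00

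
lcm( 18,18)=18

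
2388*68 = 162384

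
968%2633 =968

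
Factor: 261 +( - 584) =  - 323 = - 17^1*19^1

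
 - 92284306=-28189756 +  - 64094550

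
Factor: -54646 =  - 2^1*89^1*307^1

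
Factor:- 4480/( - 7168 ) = 2^( - 3)*5^1 = 5/8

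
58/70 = 29/35 = 0.83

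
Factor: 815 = 5^1*163^1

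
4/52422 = 2/26211  =  0.00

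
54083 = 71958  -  17875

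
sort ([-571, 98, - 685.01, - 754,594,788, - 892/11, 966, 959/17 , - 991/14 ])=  [ - 754, - 685.01,-571, - 892/11, - 991/14,959/17,98,594,788, 966 ]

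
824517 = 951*867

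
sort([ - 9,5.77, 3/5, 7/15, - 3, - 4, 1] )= [ - 9, -4, - 3, 7/15, 3/5, 1, 5.77] 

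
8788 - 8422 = 366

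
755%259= 237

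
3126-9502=  -  6376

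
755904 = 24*31496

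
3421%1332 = 757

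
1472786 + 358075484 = 359548270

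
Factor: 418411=7^2 * 8539^1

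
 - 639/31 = -639/31 = -20.61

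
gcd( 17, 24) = 1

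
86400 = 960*90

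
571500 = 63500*9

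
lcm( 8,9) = 72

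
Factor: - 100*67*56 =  - 375200 = -2^5*5^2 * 7^1*67^1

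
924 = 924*1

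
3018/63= 47 + 19/21 = 47.90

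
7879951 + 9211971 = 17091922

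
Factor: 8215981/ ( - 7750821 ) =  - 3^( - 1 )*13^( - 1 )  *  17^2 * 353^( - 1 )*563^( - 1)*28429^1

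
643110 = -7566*(  -  85)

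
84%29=26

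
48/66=8/11 = 0.73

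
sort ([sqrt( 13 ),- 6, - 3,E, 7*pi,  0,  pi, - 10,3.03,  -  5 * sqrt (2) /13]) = [ - 10, - 6,-3, - 5*sqrt( 2)/13,0,E,3.03,pi, sqrt(13 ),7*pi]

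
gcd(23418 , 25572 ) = 6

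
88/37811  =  88/37811 = 0.00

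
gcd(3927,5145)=21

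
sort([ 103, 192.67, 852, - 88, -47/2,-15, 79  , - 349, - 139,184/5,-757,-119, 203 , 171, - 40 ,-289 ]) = [  -  757 , - 349,- 289 , - 139,  -  119, - 88,-40, - 47/2,-15, 184/5 , 79,103, 171,192.67, 203, 852]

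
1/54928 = 1/54928= 0.00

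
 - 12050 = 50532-62582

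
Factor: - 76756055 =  - 5^1 * 15351211^1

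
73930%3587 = 2190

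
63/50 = 63/50= 1.26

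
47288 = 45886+1402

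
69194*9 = 622746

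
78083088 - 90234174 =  - 12151086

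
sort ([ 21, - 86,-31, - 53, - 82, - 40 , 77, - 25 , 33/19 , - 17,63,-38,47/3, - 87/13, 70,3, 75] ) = [ -86 , - 82, - 53,-40, - 38, - 31,-25, - 17, - 87/13, 33/19 , 3,47/3,  21,63, 70,75, 77 ] 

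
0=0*(- 5851) 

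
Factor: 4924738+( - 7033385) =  - 2108647=- 2108647^1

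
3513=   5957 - 2444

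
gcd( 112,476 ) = 28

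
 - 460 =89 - 549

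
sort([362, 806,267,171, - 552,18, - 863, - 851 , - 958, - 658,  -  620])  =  [ - 958, - 863,-851, - 658, - 620, - 552,18,171,267,362, 806]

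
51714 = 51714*1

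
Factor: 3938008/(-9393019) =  - 2^3 * 492251^1*9393019^( - 1 ) 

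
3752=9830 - 6078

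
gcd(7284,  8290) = 2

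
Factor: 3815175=3^1* 5^2 *7^1 * 13^2*43^1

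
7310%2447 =2416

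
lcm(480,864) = 4320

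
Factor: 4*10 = 40 = 2^3 *5^1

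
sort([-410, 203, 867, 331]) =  [ - 410,203,331,  867 ] 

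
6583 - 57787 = -51204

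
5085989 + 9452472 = 14538461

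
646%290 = 66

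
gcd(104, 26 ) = 26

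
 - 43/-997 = 43/997 = 0.04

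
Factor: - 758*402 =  - 304716 = -  2^2*3^1 *67^1*379^1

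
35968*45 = 1618560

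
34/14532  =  17/7266 = 0.00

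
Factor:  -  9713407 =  -11^1*83^1*10639^1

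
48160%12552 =10504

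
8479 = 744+7735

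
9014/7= 9014/7 = 1287.71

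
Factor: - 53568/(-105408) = 31/61 = 31^1*61^( - 1 ) 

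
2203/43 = 51 + 10/43 = 51.23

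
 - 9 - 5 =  - 14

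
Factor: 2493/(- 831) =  - 3^1 = - 3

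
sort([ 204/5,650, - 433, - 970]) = [ - 970, - 433,204/5 , 650]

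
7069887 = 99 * 71413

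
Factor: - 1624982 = - 2^1 * 812491^1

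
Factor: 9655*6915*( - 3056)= - 204031777200 = -2^4*3^1*5^2*191^1*461^1*1931^1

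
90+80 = 170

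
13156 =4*3289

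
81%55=26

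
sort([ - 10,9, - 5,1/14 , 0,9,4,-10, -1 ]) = [-10, - 10, - 5, - 1, 0, 1/14,4,9,9] 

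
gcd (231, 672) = 21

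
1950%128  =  30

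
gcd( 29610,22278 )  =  282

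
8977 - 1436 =7541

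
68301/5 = 13660+1/5 = 13660.20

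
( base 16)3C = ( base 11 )55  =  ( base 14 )44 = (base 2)111100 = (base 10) 60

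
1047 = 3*349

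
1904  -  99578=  - 97674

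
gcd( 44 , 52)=4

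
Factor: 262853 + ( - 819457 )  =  -2^2*227^1*613^1 =- 556604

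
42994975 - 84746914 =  - 41751939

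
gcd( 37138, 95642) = 2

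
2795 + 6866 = 9661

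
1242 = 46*27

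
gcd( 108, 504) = 36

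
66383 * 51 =3385533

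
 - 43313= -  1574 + -41739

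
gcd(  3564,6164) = 4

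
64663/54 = 1197+ 25/54 = 1197.46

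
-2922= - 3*974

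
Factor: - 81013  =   - 81013^1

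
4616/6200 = 577/775 = 0.74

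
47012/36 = 1305 + 8/9 = 1305.89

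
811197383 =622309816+188887567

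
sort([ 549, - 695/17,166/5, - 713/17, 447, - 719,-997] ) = [ - 997, - 719, - 713/17, - 695/17,166/5, 447, 549]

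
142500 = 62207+80293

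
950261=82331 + 867930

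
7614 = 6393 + 1221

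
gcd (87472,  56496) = 176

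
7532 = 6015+1517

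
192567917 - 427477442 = - 234909525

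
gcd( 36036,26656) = 28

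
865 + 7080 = 7945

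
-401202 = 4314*(-93) 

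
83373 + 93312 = 176685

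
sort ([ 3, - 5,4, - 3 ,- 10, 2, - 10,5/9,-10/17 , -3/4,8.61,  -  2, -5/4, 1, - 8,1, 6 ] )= [ - 10, - 10, -8,-5, - 3, - 2, - 5/4,- 3/4,-10/17, 5/9,1,  1,2, 3, 4,6,8.61] 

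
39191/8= 4898 + 7/8 =4898.88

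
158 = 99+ 59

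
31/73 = 31/73 = 0.42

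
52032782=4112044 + 47920738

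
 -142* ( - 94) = 13348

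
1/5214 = 1/5214 = 0.00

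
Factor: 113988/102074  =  354/317 =2^1*3^1*59^1*317^( - 1 ) 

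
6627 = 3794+2833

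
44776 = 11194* 4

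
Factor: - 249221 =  - 7^1*35603^1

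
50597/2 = 25298 + 1/2=25298.50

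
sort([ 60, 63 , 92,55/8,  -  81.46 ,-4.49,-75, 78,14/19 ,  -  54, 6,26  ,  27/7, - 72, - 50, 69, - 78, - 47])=[ -81.46, - 78, - 75 ,- 72, - 54,-50, - 47 , - 4.49,14/19, 27/7, 6,55/8, 26, 60,63,69 , 78, 92 ]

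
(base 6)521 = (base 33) 5s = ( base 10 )193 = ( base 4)3001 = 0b11000001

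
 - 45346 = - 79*574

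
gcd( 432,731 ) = 1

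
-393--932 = 539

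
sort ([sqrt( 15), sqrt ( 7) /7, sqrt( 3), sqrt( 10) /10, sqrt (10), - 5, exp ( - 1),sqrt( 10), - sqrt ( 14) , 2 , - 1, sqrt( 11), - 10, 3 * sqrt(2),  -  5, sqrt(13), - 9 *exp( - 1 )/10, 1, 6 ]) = [ -10  , - 5,  -  5,  -  sqrt( 14), - 1, - 9*exp( - 1)/10, sqrt( 10) /10 , exp( - 1 ),sqrt ( 7)/7, 1, sqrt(3 ),2, sqrt (10 ),  sqrt( 10), sqrt ( 11),sqrt( 13 ) , sqrt ( 15 ), 3 * sqrt ( 2),6 ]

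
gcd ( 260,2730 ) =130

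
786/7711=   786/7711 = 0.10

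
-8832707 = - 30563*289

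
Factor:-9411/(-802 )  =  2^(  -  1)*3^1*401^( - 1) * 3137^1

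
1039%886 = 153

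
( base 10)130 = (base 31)46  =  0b10000010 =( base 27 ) 4m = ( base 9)154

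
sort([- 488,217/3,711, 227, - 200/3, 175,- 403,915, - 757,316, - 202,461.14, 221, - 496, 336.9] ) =[ - 757, - 496,  -  488, - 403, - 202,- 200/3,217/3,175  ,  221,227  ,  316,336.9,  461.14,711,915 ] 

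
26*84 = 2184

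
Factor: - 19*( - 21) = 3^1 * 7^1*19^1 =399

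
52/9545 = 52/9545 = 0.01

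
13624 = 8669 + 4955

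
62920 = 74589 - 11669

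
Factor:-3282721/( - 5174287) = 142727/224969 = 13^1*10979^1 * 224969^( - 1) 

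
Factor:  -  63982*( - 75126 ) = 4806711732 = 2^2*3^1*19^1*659^1*31991^1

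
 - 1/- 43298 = 1/43298 = 0.00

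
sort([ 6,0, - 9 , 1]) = [ - 9, 0, 1, 6 ]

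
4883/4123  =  1 + 40/217= 1.18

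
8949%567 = 444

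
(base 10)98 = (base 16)62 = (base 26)3K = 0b1100010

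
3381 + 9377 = 12758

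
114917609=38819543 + 76098066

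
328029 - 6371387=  -6043358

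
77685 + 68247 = 145932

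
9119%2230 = 199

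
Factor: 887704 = 2^3 *37^1 *2999^1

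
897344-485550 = 411794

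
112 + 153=265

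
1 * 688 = 688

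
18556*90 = 1670040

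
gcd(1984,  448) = 64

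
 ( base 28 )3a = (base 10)94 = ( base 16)5E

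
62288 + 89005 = 151293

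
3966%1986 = 1980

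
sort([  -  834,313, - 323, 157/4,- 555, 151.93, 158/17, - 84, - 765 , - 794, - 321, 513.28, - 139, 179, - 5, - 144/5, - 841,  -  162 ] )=[ - 841,  -  834, - 794,-765, - 555, - 323, - 321, - 162, - 139 ,  -  84, - 144/5, - 5, 158/17, 157/4,151.93, 179,  313, 513.28]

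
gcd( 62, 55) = 1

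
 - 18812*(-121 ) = 2276252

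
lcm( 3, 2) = 6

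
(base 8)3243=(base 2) 11010100011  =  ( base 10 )1699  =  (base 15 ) 784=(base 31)1NP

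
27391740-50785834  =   - 23394094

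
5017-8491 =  - 3474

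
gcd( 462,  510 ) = 6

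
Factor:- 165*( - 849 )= 140085 = 3^2*5^1*11^1*283^1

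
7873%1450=623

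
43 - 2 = 41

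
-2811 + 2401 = - 410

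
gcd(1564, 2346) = 782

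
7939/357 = 467/21 = 22.24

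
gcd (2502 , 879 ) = 3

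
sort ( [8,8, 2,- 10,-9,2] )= [-10, - 9, 2 , 2 , 8, 8] 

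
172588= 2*86294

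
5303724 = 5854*906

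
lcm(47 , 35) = 1645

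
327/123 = 109/41=2.66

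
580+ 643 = 1223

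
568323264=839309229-270985965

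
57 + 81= 138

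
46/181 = 46/181 = 0.25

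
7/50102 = 7/50102 = 0.00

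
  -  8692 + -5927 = -14619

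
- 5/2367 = -1 + 2362/2367  =  -0.00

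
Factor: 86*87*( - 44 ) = -329208 = - 2^3*3^1*11^1 * 29^1*43^1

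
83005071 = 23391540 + 59613531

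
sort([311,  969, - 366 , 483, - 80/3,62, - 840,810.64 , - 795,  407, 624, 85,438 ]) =[ - 840,-795, - 366,-80/3, 62 , 85,311,  407,438, 483,624,810.64,  969 ] 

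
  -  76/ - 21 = 76/21 = 3.62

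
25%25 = 0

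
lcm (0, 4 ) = 0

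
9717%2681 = 1674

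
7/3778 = 7/3778= 0.00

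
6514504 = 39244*166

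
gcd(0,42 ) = 42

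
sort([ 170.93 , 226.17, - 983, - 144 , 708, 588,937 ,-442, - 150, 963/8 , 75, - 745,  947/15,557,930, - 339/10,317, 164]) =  [ - 983, - 745, - 442,-150, - 144 ,-339/10, 947/15,75 , 963/8,  164,170.93,226.17 , 317 , 557, 588,708,930 , 937 ] 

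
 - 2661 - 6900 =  - 9561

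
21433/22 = 974  +  5/22 = 974.23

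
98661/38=98661/38 = 2596.34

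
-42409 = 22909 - 65318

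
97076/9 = 10786  +  2/9 = 10786.22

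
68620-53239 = 15381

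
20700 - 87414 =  - 66714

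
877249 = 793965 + 83284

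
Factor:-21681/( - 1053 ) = 3^(  -  1 )*11^1*13^ ( - 1 ) * 73^1 = 803/39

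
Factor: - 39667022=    - 2^1*19^1*1043869^1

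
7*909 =6363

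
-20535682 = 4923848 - 25459530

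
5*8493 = 42465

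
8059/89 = 90 + 49/89 = 90.55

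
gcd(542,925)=1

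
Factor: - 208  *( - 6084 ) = 2^6*3^2  *13^3 =1265472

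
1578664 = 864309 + 714355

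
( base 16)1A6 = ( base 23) i8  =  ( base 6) 1542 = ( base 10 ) 422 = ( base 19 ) 134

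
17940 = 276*65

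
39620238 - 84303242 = -44683004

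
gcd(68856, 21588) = 12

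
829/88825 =829/88825 =0.01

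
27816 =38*732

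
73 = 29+44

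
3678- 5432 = -1754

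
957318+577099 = 1534417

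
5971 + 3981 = 9952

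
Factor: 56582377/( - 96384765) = -3^( - 1 ) * 5^( - 1)*113^1*500729^1*6425651^(- 1)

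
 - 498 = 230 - 728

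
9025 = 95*95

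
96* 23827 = 2287392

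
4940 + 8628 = 13568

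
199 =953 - 754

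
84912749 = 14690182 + 70222567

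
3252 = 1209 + 2043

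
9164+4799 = 13963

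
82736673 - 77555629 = 5181044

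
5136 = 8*642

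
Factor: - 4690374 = -2^1*3^1*13^1*60133^1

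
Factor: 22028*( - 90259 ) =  - 2^2*13^1 * 53^1 * 131^1*5507^1   =  - 1988225252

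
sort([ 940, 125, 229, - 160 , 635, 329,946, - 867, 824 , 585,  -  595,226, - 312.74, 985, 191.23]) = [  -  867, - 595, - 312.74,-160,125,191.23, 226, 229, 329, 585, 635, 824, 940,946, 985]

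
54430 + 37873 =92303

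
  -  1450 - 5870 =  - 7320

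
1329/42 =31 + 9/14 = 31.64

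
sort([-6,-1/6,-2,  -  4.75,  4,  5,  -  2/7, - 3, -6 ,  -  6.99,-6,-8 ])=[ - 8, - 6.99,-6,-6, - 6  ,-4.75,-3, - 2,-2/7,-1/6,  4,5 ] 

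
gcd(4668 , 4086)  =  6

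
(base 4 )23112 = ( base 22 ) 1B0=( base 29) p1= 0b1011010110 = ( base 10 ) 726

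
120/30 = 4 = 4.00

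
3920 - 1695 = 2225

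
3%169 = 3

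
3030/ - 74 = -41 + 2/37 = -  40.95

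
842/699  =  842/699 =1.20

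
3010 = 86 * 35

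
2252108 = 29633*76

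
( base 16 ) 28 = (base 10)40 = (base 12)34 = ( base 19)22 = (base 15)2a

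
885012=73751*12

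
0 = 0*41699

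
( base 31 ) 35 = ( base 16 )62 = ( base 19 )53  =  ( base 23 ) 46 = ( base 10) 98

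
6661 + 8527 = 15188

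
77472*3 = 232416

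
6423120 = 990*6488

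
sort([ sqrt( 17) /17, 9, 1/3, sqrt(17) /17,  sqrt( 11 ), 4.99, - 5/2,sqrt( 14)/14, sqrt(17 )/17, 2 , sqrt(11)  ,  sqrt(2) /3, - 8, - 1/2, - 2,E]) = [ - 8 ,-5/2, - 2, - 1/2, sqrt( 17)/17,sqrt ( 17 )/17,  sqrt( 17) /17,  sqrt(14) /14, 1/3,sqrt ( 2 ) /3, 2,  E, sqrt ( 11), sqrt(11 ), 4.99, 9 ] 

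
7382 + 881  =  8263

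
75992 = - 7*( - 10856 )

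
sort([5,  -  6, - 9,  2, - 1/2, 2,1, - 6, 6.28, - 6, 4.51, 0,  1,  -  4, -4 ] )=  [ - 9, - 6, - 6, - 6,  -  4,-4, - 1/2 , 0,  1,1 , 2, 2,  4.51 , 5,6.28]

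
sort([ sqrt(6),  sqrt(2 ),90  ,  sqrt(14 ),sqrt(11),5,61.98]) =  [sqrt( 2),sqrt(6 ),sqrt( 11 ),sqrt (14 ) , 5, 61.98, 90 ]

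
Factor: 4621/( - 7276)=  - 2^( - 2 )*17^(-1 )*107^(-1 )*4621^1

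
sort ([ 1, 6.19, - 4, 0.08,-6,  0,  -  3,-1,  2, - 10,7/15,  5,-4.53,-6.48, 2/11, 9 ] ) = [-10,-6.48, - 6,-4.53,-4,- 3,-1, 0,  0.08  ,  2/11,7/15,1 , 2,  5,6.19 , 9] 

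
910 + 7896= 8806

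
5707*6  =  34242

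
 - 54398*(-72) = 3916656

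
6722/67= 100 + 22/67 = 100.33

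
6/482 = 3/241 =0.01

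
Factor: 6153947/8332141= 23^( -1)*37^(- 1)*139^1*9791^(-1)*44273^1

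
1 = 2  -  1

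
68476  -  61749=6727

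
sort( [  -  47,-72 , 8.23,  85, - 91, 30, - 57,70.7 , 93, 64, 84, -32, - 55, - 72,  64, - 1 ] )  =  [ - 91, - 72, - 72,-57, - 55,-47,  -  32 ,-1,8.23,  30,64,64, 70.7,84, 85,93 ] 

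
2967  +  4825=7792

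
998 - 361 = 637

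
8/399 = 8/399 =0.02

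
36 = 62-26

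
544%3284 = 544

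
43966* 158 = 6946628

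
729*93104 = 67872816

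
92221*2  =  184442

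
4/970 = 2/485 = 0.00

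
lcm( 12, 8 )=24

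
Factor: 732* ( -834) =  - 610488 = - 2^3 * 3^2*61^1 * 139^1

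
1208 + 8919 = 10127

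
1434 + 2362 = 3796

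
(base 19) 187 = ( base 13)310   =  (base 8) 1010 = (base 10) 520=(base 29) hr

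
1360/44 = 340/11 = 30.91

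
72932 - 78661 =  - 5729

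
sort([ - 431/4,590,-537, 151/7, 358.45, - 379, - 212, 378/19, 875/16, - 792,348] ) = [-792, - 537, - 379, - 212,-431/4,378/19, 151/7,  875/16, 348, 358.45, 590 ]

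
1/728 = 1/728 = 0.00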